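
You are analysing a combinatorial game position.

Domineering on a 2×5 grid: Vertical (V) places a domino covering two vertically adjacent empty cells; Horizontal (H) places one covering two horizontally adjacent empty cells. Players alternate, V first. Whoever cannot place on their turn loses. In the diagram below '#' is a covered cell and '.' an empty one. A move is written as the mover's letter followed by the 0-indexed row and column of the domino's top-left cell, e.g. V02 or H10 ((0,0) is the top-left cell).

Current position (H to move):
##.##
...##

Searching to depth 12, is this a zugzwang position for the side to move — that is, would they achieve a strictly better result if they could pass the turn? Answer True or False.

zugzwang(##.##/...##, H) = False

ply 1, H at ##.##/...## | H10=-1→##.##/##.##; H11=+1→##.##/.####*
ply 2: ##.##/.#### is terminal -1 (V); from ##.##/...## depth 12
suppose H passes — search the same position with V to move:
pass> ply 1, V at ##.##/...## | V02=-1→#####/..###*
pass> ply 2, H at #####/..### | H10=+1→#####/#####*
pass> ply 3: #####/##### is terminal -1 (V); from ##.##/...## depth 12
for H: play +1, pass +1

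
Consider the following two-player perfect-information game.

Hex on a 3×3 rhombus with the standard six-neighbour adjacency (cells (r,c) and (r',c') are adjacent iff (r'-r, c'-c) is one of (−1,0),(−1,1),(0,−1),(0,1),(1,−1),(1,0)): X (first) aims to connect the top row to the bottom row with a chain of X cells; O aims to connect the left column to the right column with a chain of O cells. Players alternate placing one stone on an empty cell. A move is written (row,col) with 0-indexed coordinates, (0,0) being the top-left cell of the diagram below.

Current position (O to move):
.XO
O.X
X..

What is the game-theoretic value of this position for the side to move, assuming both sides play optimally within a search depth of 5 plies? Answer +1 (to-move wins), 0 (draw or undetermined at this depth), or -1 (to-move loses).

value(.XO/O.X/X.., O) = +1

[.XO/O.X/X..] O move#1: (0,0):-1/OXO/O.X/X.., (1,1):+1/.XO/OOX/X..*, (2,1):-1/.XO/O.X/XO., (2,2):-1/.XO/O.X/X.O
[.XO/OOX/X..] end (terminal -1, X#2); searched .XO/O.X/X.. to 5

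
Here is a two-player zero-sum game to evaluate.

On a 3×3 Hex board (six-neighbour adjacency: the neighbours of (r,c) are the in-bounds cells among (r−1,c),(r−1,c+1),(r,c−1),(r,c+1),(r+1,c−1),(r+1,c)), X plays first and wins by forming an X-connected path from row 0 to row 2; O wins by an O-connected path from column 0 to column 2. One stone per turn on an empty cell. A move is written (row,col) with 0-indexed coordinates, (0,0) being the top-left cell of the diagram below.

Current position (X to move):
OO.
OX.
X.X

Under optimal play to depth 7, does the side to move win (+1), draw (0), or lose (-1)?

[OO./OX./X.X] X move#1: (0,2):+1/OOX/OX./X.X*, (1,2):-1/OO./OXX/X.X, (2,1):-1/OO./OX./XXX
[OOX/OX./X.X] end (terminal -1, O#2); searched OO./OX./X.X to 7

value(OO./OX./X.X, X) = +1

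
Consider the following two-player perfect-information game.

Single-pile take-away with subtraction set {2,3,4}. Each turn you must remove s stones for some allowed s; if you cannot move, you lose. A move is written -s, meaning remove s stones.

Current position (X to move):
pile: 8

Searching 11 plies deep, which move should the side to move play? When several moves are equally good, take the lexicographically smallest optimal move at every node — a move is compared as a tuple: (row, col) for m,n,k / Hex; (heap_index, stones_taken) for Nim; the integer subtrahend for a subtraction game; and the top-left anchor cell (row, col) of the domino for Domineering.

X's best at [8]: -2

ply 1, X at 8 | -2=+1→6*; -3=-1→5; -4=-1→4
ply 2, O at 6 | -2=-1→4*; -3=-1→3; -4=-1→2
ply 3, X at 4 | -2=-1→2; -3=+1→1*; -4=+1→0
ply 4: 1 is terminal -1 (O); from 8 depth 11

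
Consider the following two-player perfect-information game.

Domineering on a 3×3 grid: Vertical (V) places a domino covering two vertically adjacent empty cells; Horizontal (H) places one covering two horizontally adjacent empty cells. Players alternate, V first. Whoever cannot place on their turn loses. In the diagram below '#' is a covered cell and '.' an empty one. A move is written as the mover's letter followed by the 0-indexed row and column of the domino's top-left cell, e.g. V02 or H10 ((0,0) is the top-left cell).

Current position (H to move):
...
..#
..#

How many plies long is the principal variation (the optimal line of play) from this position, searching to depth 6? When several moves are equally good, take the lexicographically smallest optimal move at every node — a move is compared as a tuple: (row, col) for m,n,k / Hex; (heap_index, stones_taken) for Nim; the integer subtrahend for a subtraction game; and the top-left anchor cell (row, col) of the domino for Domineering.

PV length from [.../..#/..#]: 1 ply

p1 H@[.../..#/..#]: H00[##./..#/..#]-1 H01[.##/..#/..#]-1 H10[.../###/..#]+1* H20[.../..#/###]-1
p2 V@[.../###/..#] terminal -1; root [.../..#/..#] d6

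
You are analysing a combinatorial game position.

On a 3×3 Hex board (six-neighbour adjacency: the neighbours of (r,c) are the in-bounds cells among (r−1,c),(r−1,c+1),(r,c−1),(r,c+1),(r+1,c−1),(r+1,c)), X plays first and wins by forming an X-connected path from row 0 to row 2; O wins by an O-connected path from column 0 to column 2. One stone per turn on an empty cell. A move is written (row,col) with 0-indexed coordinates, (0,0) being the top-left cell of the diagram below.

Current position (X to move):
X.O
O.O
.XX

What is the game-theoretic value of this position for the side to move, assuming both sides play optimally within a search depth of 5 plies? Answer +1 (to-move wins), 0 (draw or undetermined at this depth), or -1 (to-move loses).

ply 1, X at X.O/O.O/.XX | (0,1)=-1→XXO/O.O/.XX*; (1,1)=-1→X.O/OXO/.XX; (2,0)=-1→X.O/O.O/XXX
ply 2, O at XXO/O.O/.XX | (1,1)=+1→XXO/OOO/.XX*; (2,0)=-1→XXO/O.O/OXX
ply 3: XXO/OOO/.XX is terminal -1 (X); from X.O/O.O/.XX depth 5

value(X.O/O.O/.XX, X) = -1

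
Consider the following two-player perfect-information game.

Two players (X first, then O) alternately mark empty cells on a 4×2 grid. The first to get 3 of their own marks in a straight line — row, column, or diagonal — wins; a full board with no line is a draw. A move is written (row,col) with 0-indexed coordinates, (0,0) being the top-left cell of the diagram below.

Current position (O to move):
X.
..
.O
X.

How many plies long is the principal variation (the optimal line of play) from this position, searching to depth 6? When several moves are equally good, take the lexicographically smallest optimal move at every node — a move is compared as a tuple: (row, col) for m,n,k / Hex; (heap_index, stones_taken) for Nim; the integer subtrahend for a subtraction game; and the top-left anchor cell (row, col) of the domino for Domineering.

ply 1, O at X./../.O/X. | (0,1)=+0→XO/../.O/X.; (1,0)=+0→X./O./.O/X.; (1,1)=+1→X./.O/.O/X.*; (2,0)=+0→X./../OO/X.; (3,1)=+0→X./../.O/XO
ply 2, X at X./.O/.O/X. | (0,1)=-1→XX/.O/.O/X.*; (1,0)=-1→X./XO/.O/X.; (2,0)=-1→X./.O/XO/X.; (3,1)=-1→X./.O/.O/XX
ply 3, O at XX/.O/.O/X. | (1,0)=+0→XX/OO/.O/X.; (2,0)=+0→XX/.O/OO/X.; (3,1)=+1→XX/.O/.O/XO*
ply 4: XX/.O/.O/XO is terminal -1 (X); from X./../.O/X. depth 6

PV length from [X./../.O/X.]: 3 plies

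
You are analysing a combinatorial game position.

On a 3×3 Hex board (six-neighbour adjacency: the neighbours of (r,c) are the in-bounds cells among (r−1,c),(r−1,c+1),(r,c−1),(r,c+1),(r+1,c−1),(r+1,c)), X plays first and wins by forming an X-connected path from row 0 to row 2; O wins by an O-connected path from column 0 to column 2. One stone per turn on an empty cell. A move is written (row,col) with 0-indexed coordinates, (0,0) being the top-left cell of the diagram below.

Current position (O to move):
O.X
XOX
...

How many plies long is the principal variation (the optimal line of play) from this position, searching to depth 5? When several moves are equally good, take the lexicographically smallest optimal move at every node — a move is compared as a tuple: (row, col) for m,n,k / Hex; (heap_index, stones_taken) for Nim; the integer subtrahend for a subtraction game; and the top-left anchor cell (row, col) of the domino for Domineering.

PV length from [O.X/XOX/...]: 4 plies

ply 1, O at O.X/XOX/... | (0,1)=-1→OOX/XOX/...*; (2,0)=-1→O.X/XOX/O..; (2,1)=-1→O.X/XOX/.O.; (2,2)=-1→O.X/XOX/..O
ply 2, X at OOX/XOX/... | (2,0)=+1→OOX/XOX/X..*; (2,1)=+1→OOX/XOX/.X.; (2,2)=+1→OOX/XOX/..X
ply 3, O at OOX/XOX/X.. | (2,1)=-1→OOX/XOX/XO.*; (2,2)=-1→OOX/XOX/X.O
ply 4, X at OOX/XOX/XO. | (2,2)=+1→OOX/XOX/XOX*
ply 5: OOX/XOX/XOX is terminal -1 (O); from O.X/XOX/... depth 5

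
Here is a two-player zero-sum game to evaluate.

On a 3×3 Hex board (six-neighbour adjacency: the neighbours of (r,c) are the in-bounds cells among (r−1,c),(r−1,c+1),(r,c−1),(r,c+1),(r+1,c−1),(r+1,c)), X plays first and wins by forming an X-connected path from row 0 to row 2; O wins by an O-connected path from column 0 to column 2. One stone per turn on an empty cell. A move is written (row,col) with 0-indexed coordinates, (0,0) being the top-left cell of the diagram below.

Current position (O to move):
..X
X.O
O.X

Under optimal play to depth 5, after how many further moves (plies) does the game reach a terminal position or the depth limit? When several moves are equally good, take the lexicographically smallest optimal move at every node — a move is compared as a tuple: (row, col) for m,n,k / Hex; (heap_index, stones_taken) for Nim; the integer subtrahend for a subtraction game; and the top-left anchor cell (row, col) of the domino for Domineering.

p1 O@[..X/X.O/O.X]: (0,0)[O.X/X.O/O.X]+1* (0,1)[.OX/X.O/O.X]+1 (1,1)[..X/XOO/O.X]+1 (2,1)[..X/X.O/OOX]+1
p2 X@[O.X/X.O/O.X]: (0,1)[OXX/X.O/O.X]-1* (1,1)[O.X/XXO/O.X]-1 (2,1)[O.X/X.O/OXX]-1
p3 O@[OXX/X.O/O.X]: (1,1)[OXX/XOO/O.X]+1* (2,1)[OXX/X.O/OOX]+1
p4 X@[OXX/XOO/O.X] terminal -1; root [..X/X.O/O.X] d5

PV length from [..X/X.O/O.X]: 3 plies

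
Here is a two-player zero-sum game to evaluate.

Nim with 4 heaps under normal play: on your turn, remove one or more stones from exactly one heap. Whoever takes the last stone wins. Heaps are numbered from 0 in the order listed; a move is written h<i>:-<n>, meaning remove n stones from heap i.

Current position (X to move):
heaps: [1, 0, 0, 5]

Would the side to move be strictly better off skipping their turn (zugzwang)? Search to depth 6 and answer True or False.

zugzwang((1,0,0,5), X) = False

p1 X@[(1,0,0,5)]: h0:-1[(0,0,0,5)]-1 h3:-1[(1,0,0,4)]-1 h3:-2[(1,0,0,3)]-1 h3:-3[(1,0,0,2)]-1 h3:-4[(1,0,0,1)]+1* h3:-5[(1,0,0,0)]-1
p2 O@[(1,0,0,1)]: h0:-1[(0,0,0,1)]-1* h3:-1[(1,0,0,0)]-1
p3 X@[(0,0,0,1)]: h3:-1[(0,0,0,0)]+1*
p4 O@[(0,0,0,0)] terminal -1; root [(1,0,0,5)] d6
suppose X passes — search the same position with O to move:
pass> p1 O@[(1,0,0,5)]: h0:-1[(0,0,0,5)]-1 h3:-1[(1,0,0,4)]-1 h3:-2[(1,0,0,3)]-1 h3:-3[(1,0,0,2)]-1 h3:-4[(1,0,0,1)]+1* h3:-5[(1,0,0,0)]-1
pass> p2 X@[(1,0,0,1)]: h0:-1[(0,0,0,1)]-1* h3:-1[(1,0,0,0)]-1
pass> p3 O@[(0,0,0,1)]: h3:-1[(0,0,0,0)]+1*
pass> p4 X@[(0,0,0,0)] terminal -1; root [(1,0,0,5)] d6
for X: play +1, pass -1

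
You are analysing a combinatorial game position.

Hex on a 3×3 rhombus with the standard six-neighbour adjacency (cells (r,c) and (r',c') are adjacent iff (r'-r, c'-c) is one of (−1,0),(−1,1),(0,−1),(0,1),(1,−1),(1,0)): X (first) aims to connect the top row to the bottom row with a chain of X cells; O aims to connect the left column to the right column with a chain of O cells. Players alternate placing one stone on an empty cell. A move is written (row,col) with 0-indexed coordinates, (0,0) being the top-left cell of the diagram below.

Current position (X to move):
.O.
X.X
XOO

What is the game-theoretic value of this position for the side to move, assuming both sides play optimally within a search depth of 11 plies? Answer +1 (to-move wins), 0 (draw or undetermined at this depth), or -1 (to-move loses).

[.O./X.X/XOO] X move#1: (0,0):+1/XO./X.X/XOO*, (0,2):+1/.OX/X.X/XOO, (1,1):+1/.O./XXX/XOO
[XO./X.X/XOO] end (terminal -1, O#2); searched .O./X.X/XOO to 11

value(.O./X.X/XOO, X) = +1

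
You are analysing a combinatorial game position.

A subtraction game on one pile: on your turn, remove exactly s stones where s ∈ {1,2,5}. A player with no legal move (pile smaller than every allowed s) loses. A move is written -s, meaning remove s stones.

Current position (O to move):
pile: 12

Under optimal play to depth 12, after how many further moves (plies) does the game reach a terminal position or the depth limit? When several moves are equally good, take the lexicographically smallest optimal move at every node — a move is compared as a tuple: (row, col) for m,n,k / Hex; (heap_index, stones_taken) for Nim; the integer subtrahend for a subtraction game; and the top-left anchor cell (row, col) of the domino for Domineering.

PV length from [12]: 8 plies

[12] O move#1: -1:-1/11*, -2:-1/10, -5:-1/7
[11] X move#2: -1:-1/10, -2:+1/9*, -5:+1/6
[9] O move#3: -1:-1/8*, -2:-1/7, -5:-1/4
[8] X move#4: -1:-1/7, -2:+1/6*, -5:+1/3
[6] O move#5: -1:-1/5*, -2:-1/4, -5:-1/1
[5] X move#6: -1:-1/4, -2:+1/3*, -5:+1/0
[3] O move#7: -1:-1/2*, -2:-1/1
[2] X move#8: -1:-1/1, -2:+1/0*
[0] end (terminal -1, O#9); searched 12 to 12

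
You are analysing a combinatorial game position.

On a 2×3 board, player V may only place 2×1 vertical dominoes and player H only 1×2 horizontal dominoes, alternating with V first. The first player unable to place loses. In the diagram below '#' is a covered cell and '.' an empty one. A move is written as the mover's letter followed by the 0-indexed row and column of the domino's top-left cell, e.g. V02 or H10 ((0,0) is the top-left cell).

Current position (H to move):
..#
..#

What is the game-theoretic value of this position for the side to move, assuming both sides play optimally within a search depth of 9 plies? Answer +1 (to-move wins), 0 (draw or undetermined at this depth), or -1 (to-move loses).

value(..#/..#, H) = +1

[..#/..#] H move#1: H00:+1/###/..#*, H10:+1/..#/###
[###/..#] end (terminal -1, V#2); searched ..#/..# to 9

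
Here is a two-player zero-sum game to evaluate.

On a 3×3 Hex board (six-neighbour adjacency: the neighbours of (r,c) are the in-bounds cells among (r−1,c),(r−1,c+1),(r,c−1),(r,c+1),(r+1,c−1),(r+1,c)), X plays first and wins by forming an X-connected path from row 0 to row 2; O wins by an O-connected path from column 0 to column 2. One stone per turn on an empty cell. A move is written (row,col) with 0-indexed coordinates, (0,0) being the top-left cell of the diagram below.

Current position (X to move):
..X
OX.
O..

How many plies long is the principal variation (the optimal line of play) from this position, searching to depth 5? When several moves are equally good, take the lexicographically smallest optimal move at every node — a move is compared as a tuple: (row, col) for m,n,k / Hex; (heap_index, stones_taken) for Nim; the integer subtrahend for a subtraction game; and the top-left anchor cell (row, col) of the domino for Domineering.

p1 X@[..X/OX./O..]: (0,0)[X.X/OX./O..]-1 (0,1)[.XX/OX./O..]-1 (1,2)[..X/OXX/O..]+1* (2,1)[..X/OX./OX.]+1 (2,2)[..X/OX./O.X]+1
p2 O@[..X/OXX/O..]: (0,0)[O.X/OXX/O..]-1* (0,1)[.OX/OXX/O..]-1 (2,1)[..X/OXX/OO.]-1 (2,2)[..X/OXX/O.O]-1
p3 X@[O.X/OXX/O..]: (0,1)[OXX/OXX/O..]+1* (2,1)[O.X/OXX/OX.]+1 (2,2)[O.X/OXX/O.X]+1
p4 O@[OXX/OXX/O..]: (2,1)[OXX/OXX/OO.]-1* (2,2)[OXX/OXX/O.O]-1
p5 X@[OXX/OXX/OO.]: (2,2)[OXX/OXX/OOX]+1*
p6 O@[OXX/OXX/OOX] terminal -1; root [..X/OX./O..] d5

PV length from [..X/OX./O..]: 5 plies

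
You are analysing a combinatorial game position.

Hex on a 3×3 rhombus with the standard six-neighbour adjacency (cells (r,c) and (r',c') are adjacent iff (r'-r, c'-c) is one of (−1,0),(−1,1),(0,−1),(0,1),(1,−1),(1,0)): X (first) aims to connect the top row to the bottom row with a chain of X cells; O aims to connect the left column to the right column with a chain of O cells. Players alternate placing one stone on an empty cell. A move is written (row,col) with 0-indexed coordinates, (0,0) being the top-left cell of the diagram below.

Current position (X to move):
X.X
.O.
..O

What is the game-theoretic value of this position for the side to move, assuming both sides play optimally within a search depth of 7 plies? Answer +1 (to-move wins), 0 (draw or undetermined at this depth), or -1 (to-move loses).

p1 X@[X.X/.O./..O]: (0,1)[XXX/.O./..O]-1* (1,0)[X.X/XO./..O]-1 (1,2)[X.X/.OX/..O]-1 (2,0)[X.X/.O./X.O]-1 (2,1)[X.X/.O./.XO]-1
p2 O@[XXX/.O./..O]: (1,0)[XXX/OO./..O]+1* (1,2)[XXX/.OO/..O]+1 (2,0)[XXX/.O./O.O]+1 (2,1)[XXX/.O./.OO]+1
p3 X@[XXX/OO./..O]: (1,2)[XXX/OOX/..O]-1* (2,0)[XXX/OO./X.O]-1 (2,1)[XXX/OO./.XO]-1
p4 O@[XXX/OOX/..O]: (2,0)[XXX/OOX/O.O]-1 (2,1)[XXX/OOX/.OO]+1*
p5 X@[XXX/OOX/.OO] terminal -1; root [X.X/.O./..O] d7

value(X.X/.O./..O, X) = -1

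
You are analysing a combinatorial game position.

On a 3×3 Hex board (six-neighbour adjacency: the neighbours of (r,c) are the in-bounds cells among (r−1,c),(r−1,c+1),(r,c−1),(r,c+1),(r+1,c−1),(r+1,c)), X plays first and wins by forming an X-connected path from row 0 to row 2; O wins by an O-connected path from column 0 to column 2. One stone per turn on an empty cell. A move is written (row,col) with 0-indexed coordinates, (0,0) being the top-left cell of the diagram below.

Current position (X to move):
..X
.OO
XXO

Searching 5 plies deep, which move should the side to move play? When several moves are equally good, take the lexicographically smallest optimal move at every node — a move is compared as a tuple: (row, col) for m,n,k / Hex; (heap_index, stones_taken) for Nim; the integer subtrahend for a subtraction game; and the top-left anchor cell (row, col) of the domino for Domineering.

X's best at [..X/.OO/XXO]: (1,0)

[..X/.OO/XXO] X move#1: (0,0):-1/X.X/.OO/XXO, (0,1):-1/.XX/.OO/XXO, (1,0):+1/..X/XOO/XXO*
[..X/XOO/XXO] O move#2: (0,0):-1/O.X/XOO/XXO*, (0,1):-1/.OX/XOO/XXO
[O.X/XOO/XXO] X move#3: (0,1):+1/OXX/XOO/XXO*
[OXX/XOO/XXO] end (terminal -1, O#4); searched ..X/.OO/XXO to 5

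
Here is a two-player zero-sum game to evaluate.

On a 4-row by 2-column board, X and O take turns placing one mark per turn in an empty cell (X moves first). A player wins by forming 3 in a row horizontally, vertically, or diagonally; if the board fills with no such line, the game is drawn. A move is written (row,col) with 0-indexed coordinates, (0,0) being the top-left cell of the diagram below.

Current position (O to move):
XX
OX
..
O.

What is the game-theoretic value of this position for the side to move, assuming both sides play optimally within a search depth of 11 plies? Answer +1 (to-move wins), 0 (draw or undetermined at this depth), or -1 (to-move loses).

p1 O@[XX/OX/../O.]: (2,0)[XX/OX/O./O.]+1* (2,1)[XX/OX/.O/O.]+0 (3,1)[XX/OX/../OO]-1
p2 X@[XX/OX/O./O.] terminal -1; root [XX/OX/../O.] d11

value(XX/OX/../O., O) = +1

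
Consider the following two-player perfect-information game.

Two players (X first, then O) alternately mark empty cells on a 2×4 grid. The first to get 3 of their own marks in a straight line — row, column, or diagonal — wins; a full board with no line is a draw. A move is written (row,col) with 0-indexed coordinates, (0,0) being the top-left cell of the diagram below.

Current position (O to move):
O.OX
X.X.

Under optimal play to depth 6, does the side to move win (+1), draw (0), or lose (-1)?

value(O.OX/X.X., O) = +1

ply 1, O at O.OX/X.X. | (0,1)=+1→OOOX/X.X.*; (1,1)=+0→O.OX/XOX.; (1,3)=-1→O.OX/X.XO
ply 2: OOOX/X.X. is terminal -1 (X); from O.OX/X.X. depth 6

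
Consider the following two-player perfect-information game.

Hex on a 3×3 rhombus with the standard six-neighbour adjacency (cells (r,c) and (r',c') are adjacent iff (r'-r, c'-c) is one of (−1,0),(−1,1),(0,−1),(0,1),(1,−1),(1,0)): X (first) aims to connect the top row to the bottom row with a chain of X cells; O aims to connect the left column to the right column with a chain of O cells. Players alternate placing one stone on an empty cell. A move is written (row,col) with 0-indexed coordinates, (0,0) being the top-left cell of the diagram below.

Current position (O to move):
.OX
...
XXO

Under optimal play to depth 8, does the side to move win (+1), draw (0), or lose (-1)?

value(.OX/.../XXO, O) = -1

[.OX/.../XXO] O move#1: (0,0):-1/OOX/.../XXO*, (1,0):-1/.OX/O../XXO, (1,1):-1/.OX/.O./XXO, (1,2):-1/.OX/..O/XXO
[OOX/.../XXO] X move#2: (1,0):+1/OOX/X../XXO*, (1,1):+1/OOX/.X./XXO, (1,2):+1/OOX/..X/XXO
[OOX/X../XXO] O move#3: (1,1):-1/OOX/XO./XXO*, (1,2):-1/OOX/X.O/XXO
[OOX/XO./XXO] X move#4: (1,2):+1/OOX/XOX/XXO*
[OOX/XOX/XXO] end (terminal -1, O#5); searched .OX/.../XXO to 8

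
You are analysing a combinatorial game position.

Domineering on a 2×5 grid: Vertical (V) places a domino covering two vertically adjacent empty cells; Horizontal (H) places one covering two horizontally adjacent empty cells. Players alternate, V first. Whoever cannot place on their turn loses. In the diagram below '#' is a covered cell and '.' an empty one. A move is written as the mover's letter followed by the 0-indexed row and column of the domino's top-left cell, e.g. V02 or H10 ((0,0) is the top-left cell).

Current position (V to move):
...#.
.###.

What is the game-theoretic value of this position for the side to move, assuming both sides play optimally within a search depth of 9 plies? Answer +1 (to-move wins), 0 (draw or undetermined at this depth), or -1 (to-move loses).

value(...#./.###., V) = +1

p1 V@[...#./.###.]: V00[#..#./####.]+1* V04[...##/.####]-1
p2 H@[#..#./####.]: H01[####./####.]-1*
p3 V@[####./####.]: V04[#####/#####]+1*
p4 H@[#####/#####] terminal -1; root [...#./.###.] d9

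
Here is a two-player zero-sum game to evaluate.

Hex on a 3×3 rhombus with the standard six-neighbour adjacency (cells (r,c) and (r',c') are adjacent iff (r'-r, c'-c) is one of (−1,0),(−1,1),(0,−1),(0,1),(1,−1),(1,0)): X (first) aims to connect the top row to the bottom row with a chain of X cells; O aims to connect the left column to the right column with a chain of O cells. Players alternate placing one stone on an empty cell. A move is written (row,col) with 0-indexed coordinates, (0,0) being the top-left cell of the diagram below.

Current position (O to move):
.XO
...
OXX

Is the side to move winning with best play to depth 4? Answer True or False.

O winning at [.XO/.../OXX]: True

p1 O@[.XO/.../OXX]: (0,0)[OXO/.../OXX]-1 (1,0)[.XO/O../OXX]-1 (1,1)[.XO/.O./OXX]+1* (1,2)[.XO/..O/OXX]-1
p2 X@[.XO/.O./OXX] terminal -1; root [.XO/.../OXX] d4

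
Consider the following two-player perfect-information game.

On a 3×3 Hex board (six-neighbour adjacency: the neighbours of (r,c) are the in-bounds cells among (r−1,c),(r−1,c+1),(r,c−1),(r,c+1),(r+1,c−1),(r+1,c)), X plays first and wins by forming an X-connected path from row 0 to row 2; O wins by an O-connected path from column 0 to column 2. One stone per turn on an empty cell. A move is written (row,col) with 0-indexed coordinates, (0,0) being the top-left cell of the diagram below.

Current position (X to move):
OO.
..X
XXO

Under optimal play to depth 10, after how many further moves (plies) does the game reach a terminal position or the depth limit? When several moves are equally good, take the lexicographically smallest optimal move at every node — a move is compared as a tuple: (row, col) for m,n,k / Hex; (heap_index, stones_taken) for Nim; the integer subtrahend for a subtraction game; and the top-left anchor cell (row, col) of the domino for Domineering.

p1 X@[OO./..X/XXO]: (0,2)[OOX/..X/XXO]+1* (1,0)[OO./X.X/XXO]-1 (1,1)[OO./.XX/XXO]-1
p2 O@[OOX/..X/XXO] terminal -1; root [OO./..X/XXO] d10

PV length from [OO./..X/XXO]: 1 ply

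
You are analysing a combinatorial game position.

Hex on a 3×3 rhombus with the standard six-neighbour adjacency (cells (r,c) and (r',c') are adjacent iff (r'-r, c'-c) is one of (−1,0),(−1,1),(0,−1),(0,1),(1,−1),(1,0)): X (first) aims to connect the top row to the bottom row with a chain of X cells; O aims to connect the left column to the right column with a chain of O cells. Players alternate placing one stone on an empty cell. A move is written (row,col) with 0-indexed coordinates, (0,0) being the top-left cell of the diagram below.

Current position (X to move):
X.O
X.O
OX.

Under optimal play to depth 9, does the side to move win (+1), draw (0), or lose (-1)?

ply 1, X at X.O/X.O/OX. | (0,1)=-1→XXO/X.O/OX.; (1,1)=+1→X.O/XXO/OX.*; (2,2)=-1→X.O/X.O/OXX
ply 2: X.O/XXO/OX. is terminal -1 (O); from X.O/X.O/OX. depth 9

value(X.O/X.O/OX., X) = +1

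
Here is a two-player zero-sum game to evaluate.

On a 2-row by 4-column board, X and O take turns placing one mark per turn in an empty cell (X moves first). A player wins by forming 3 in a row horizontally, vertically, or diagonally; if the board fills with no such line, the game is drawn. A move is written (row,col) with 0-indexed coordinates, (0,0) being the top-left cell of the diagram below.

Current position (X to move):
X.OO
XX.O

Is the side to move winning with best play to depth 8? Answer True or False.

[X.OO/XX.O] X move#1: (0,1):+0/XXOO/XX.O, (1,2):+1/X.OO/XXXO*
[X.OO/XXXO] end (terminal -1, O#2); searched X.OO/XX.O to 8

X winning at [X.OO/XX.O]: True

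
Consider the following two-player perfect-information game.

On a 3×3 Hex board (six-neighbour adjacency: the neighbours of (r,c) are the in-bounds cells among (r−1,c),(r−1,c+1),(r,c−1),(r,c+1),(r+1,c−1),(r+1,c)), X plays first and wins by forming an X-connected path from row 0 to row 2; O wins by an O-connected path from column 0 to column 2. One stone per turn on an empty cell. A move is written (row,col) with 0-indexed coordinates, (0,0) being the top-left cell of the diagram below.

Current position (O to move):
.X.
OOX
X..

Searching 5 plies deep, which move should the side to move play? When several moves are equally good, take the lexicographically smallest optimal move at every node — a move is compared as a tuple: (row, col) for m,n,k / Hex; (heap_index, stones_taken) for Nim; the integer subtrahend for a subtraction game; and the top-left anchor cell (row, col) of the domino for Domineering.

O's best at [.X./OOX/X..]: (0,2)

p1 O@[.X./OOX/X..]: (0,0)[OX./OOX/X..]-1 (0,2)[.XO/OOX/X..]+1* (2,1)[.X./OOX/XO.]+1 (2,2)[.X./OOX/X.O]+1
p2 X@[.XO/OOX/X..] terminal -1; root [.X./OOX/X..] d5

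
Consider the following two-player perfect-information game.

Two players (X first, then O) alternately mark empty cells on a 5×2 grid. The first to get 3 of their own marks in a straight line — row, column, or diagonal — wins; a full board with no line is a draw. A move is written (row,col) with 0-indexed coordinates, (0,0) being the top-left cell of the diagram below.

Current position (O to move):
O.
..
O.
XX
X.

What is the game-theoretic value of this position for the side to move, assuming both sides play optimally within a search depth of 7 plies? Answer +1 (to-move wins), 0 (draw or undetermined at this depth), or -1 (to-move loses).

p1 O@[O./../O./XX/X.]: (0,1)[OO/../O./XX/X.]+0 (1,0)[O./O./O./XX/X.]+1* (1,1)[O./.O/O./XX/X.]+0 (2,1)[O./../OO/XX/X.]+0 (4,1)[O./../O./XX/XO]+0
p2 X@[O./O./O./XX/X.] terminal -1; root [O./../O./XX/X.] d7

value(O./../O./XX/X., O) = +1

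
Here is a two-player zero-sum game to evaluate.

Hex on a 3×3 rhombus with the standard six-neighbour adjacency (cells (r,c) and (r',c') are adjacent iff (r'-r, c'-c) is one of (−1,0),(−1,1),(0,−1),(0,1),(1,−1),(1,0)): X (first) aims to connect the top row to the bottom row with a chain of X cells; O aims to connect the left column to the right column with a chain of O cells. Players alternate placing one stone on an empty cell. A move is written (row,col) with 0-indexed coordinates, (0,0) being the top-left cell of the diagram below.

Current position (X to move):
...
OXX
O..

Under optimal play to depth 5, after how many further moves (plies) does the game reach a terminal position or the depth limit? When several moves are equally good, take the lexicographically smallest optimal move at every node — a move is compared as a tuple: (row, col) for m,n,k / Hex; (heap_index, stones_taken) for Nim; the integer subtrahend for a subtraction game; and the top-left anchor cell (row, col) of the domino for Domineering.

ply 1, X at .../OXX/O.. | (0,0)=+1→X../OXX/O..*; (0,1)=+1→.X./OXX/O..; (0,2)=+1→..X/OXX/O..; (2,1)=+1→.../OXX/OX.; (2,2)=+1→.../OXX/O.X
ply 2, O at X../OXX/O.. | (0,1)=-1→XO./OXX/O..*; (0,2)=-1→X.O/OXX/O..; (2,1)=-1→X../OXX/OO.; (2,2)=-1→X../OXX/O.O
ply 3, X at XO./OXX/O.. | (0,2)=+1→XOX/OXX/O..*; (2,1)=-1→XO./OXX/OX.; (2,2)=-1→XO./OXX/O.X
ply 4, O at XOX/OXX/O.. | (2,1)=-1→XOX/OXX/OO.*; (2,2)=-1→XOX/OXX/O.O
ply 5, X at XOX/OXX/OO. | (2,2)=+1→XOX/OXX/OOX*
ply 6: XOX/OXX/OOX is terminal -1 (O); from .../OXX/O.. depth 5

PV length from [.../OXX/O..]: 5 plies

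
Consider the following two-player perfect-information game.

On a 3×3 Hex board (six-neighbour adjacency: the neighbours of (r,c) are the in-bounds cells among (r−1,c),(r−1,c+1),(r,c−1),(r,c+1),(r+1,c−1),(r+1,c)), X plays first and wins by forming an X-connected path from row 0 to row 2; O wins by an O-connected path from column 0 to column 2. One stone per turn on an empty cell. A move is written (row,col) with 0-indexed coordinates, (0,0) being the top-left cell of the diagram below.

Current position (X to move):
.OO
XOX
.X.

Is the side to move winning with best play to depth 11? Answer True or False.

X winning at [.OO/XOX/.X.]: False

[.OO/XOX/.X.] X move#1: (0,0):-1/XOO/XOX/.X.*, (2,0):-1/.OO/XOX/XX., (2,2):-1/.OO/XOX/.XX
[XOO/XOX/.X.] O move#2: (2,0):+1/XOO/XOX/OX.*, (2,2):-1/XOO/XOX/.XO
[XOO/XOX/OX.] end (terminal -1, X#3); searched .OO/XOX/.X. to 11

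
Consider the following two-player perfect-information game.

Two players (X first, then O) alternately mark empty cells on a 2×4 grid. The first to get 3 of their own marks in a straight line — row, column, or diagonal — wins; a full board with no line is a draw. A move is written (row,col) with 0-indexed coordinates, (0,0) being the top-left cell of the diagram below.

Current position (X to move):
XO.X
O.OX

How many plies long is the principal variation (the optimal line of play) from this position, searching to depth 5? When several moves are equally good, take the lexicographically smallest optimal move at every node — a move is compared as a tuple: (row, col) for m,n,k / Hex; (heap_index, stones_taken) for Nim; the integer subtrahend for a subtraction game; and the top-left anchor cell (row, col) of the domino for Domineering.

PV length from [XO.X/O.OX]: 2 plies

[XO.X/O.OX] X move#1: (0,2):-1/XOXX/O.OX, (1,1):+0/XO.X/OXOX*
[XO.X/OXOX] O move#2: (0,2):+0/XOOX/OXOX*
[XOOX/OXOX] end (terminal +0, X#3); searched XO.X/O.OX to 5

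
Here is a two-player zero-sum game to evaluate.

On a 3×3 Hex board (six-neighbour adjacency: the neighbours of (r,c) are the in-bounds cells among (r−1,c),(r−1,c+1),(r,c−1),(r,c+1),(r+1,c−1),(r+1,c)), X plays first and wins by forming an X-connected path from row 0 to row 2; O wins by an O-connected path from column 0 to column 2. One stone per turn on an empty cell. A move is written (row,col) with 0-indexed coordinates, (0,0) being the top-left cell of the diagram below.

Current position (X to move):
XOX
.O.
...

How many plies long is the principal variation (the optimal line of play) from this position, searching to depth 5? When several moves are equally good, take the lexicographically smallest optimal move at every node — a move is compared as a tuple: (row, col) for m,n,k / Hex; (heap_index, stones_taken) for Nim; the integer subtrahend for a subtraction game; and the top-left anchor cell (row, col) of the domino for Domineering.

PV length from [XOX/.O./...]: 3 plies

ply 1, X at XOX/.O./... | (1,0)=+1→XOX/XO./...*; (1,2)=+1→XOX/.OX/...; (2,0)=+1→XOX/.O./X..; (2,1)=-1→XOX/.O./.X.; (2,2)=-1→XOX/.O./..X
ply 2, O at XOX/XO./... | (1,2)=-1→XOX/XOO/...*; (2,0)=-1→XOX/XO./O..; (2,1)=-1→XOX/XO./.O.; (2,2)=-1→XOX/XO./..O
ply 3, X at XOX/XOO/... | (2,0)=+1→XOX/XOO/X..*; (2,1)=-1→XOX/XOO/.X.; (2,2)=-1→XOX/XOO/..X
ply 4: XOX/XOO/X.. is terminal -1 (O); from XOX/.O./... depth 5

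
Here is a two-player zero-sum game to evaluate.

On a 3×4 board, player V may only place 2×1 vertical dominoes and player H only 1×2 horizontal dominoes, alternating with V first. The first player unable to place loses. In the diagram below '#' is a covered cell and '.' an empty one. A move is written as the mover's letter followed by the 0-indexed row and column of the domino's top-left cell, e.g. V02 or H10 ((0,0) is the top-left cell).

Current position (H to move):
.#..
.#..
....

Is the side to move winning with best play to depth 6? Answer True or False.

H winning at [.#../.#../....]: True

ply 1, H at .#../.#../.... | H02=-1→.###/.#../....; H12=+1→.#../.###/....*; H20=-1→.#../.#../##..; H21=-1→.#../.#../.##.; H22=-1→.#../.#../..##
ply 2, V at .#../.###/.... | V00=-1→##../####/....*; V10=-1→.#../####/#...
ply 3, H at ##../####/.... | H02=+1→####/####/....*; H20=+1→##../####/##..; H21=+1→##../####/.##.; H22=+1→##../####/..##
ply 4: ####/####/.... is terminal -1 (V); from .#../.#../.... depth 6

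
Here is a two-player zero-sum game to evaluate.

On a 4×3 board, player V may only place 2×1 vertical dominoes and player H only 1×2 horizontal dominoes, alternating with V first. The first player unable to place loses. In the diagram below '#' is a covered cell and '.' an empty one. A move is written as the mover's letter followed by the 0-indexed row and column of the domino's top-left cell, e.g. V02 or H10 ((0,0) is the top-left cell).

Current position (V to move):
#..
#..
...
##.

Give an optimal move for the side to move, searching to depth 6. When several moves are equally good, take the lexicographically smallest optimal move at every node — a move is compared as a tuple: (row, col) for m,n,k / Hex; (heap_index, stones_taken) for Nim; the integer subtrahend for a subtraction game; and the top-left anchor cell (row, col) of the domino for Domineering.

V's best at [#../#../.../##.]: V01

ply 1, V at #../#../.../##. | V01=+1→##./##./.../##.*; V02=+1→#.#/#.#/.../##.; V11=+1→#../##./.#./##.; V12=+1→#../#.#/..#/##.; V22=-1→#../#../..#/###
ply 2, H at ##./##./.../##. | H20=-1→##./##./##./##.*; H21=-1→##./##./.##/##.
ply 3, V at ##./##./##./##. | V02=+1→###/###/##./##.*; V12=+1→##./###/###/##.; V22=+1→##./##./###/###
ply 4: ###/###/##./##. is terminal -1 (H); from #../#../.../##. depth 6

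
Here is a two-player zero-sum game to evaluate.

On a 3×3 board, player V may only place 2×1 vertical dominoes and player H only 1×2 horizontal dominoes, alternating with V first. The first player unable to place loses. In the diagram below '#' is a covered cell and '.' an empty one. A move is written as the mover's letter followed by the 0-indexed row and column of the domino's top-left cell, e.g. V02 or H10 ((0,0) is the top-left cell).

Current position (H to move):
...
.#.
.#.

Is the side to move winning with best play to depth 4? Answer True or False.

p1 H@[.../.#./.#.]: H00[##./.#./.#.]-1* H01[.##/.#./.#.]-1
p2 V@[##./.#./.#.]: V02[###/.##/.#.]+1* V10[##./##./##.]+1 V12[##./.##/.##]+1
p3 H@[###/.##/.#.] terminal -1; root [.../.#./.#.] d4

H winning at [.../.#./.#.]: False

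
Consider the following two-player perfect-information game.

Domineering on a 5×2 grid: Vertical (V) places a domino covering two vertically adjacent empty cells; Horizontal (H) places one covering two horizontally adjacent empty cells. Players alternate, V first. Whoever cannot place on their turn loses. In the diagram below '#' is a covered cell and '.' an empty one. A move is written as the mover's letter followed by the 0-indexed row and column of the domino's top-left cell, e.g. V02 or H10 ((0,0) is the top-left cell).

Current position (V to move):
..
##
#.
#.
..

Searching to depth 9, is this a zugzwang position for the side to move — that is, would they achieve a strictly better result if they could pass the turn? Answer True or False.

zugzwang(../##/#./#./.., V) = False

[../##/#./#./..] V move#1: V21:-1/../##/##/##/..*, V31:-1/../##/#./##/.#
[../##/##/##/..] H move#2: H00:+1/##/##/##/##/..*, H40:+1/../##/##/##/##
[##/##/##/##/..] end (terminal -1, V#3); searched ../##/#./#./.. to 9
suppose V passes — search the same position with H to move:
pass> [../##/#./#./..] H move#1: H00:-1/##/##/#./#./.., H40:+1/../##/#./#./##*
pass> [../##/#./#./##] V move#2: V21:-1/../##/##/##/##*
pass> [../##/##/##/##] H move#3: H00:+1/##/##/##/##/##*
pass> [##/##/##/##/##] end (terminal -1, V#4); searched ../##/#./#./.. to 9
for V: play -1, pass -1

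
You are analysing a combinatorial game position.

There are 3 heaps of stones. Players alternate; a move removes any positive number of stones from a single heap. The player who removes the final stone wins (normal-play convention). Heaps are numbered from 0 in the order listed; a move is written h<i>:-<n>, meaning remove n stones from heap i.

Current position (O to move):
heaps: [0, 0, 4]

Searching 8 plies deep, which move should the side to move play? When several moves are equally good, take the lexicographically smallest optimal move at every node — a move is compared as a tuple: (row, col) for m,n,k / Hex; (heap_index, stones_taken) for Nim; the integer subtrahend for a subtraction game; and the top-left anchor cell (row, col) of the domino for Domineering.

O's best at [(0,0,4)]: h2:-4

p1 O@[(0,0,4)]: h2:-1[(0,0,3)]-1 h2:-2[(0,0,2)]-1 h2:-3[(0,0,1)]-1 h2:-4[(0,0,0)]+1*
p2 X@[(0,0,0)] terminal -1; root [(0,0,4)] d8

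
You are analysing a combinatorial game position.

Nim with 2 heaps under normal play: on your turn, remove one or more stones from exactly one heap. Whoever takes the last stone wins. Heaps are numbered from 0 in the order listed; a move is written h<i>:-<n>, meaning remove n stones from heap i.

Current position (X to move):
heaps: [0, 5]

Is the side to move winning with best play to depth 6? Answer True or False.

[(0,5)] X move#1: h1:-1:-1/(0,4), h1:-2:-1/(0,3), h1:-3:-1/(0,2), h1:-4:-1/(0,1), h1:-5:+1/(0,0)*
[(0,0)] end (terminal -1, O#2); searched (0,5) to 6

X winning at [(0,5)]: True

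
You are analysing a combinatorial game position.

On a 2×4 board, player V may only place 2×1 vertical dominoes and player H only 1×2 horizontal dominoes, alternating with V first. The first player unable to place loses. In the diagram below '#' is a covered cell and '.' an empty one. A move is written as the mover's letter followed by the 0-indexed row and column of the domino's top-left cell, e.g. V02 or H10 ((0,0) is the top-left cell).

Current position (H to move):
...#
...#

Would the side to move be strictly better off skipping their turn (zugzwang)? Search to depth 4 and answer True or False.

zugzwang(...#/...#, H) = False

ply 1, H at ...#/...# | H00=+1→##.#/...#*; H01=+1→.###/...#; H10=+1→...#/##.#; H11=+1→...#/.###
ply 2, V at ##.#/...# | V02=-1→####/..##*
ply 3, H at ####/..## | H10=+1→####/####*
ply 4: ####/#### is terminal -1 (V); from ...#/...# depth 4
pass branch (V moves first from the same position):
  | ply 1, V at ...#/...# | V00=-1→#..#/#..#; V01=+1→.#.#/.#.#*; V02=-1→..##/..##
  | ply 2: .#.#/.#.# is terminal -1 (H); from ...#/...# depth 4
H moving scores +1; H passing scores -1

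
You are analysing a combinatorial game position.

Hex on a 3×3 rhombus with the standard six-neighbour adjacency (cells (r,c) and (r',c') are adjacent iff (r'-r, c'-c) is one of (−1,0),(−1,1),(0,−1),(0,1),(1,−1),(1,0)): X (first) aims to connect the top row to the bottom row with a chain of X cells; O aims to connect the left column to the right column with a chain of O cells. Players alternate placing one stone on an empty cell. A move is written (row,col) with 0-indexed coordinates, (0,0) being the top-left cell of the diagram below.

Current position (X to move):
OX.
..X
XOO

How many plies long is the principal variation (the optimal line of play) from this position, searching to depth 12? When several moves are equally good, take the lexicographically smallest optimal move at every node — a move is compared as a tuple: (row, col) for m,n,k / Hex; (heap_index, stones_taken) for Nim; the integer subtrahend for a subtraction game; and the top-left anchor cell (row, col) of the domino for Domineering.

[OX./..X/XOO] X move#1: (0,2):+1/OXX/..X/XOO*, (1,0):+1/OX./X.X/XOO, (1,1):+1/OX./.XX/XOO
[OXX/..X/XOO] O move#2: (1,0):-1/OXX/O.X/XOO*, (1,1):-1/OXX/.OX/XOO
[OXX/O.X/XOO] X move#3: (1,1):+1/OXX/OXX/XOO*
[OXX/OXX/XOO] end (terminal -1, O#4); searched OX./..X/XOO to 12

PV length from [OX./..X/XOO]: 3 plies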